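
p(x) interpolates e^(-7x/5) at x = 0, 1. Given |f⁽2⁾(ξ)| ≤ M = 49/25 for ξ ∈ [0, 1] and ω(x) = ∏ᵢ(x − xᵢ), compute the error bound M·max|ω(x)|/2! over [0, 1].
49/200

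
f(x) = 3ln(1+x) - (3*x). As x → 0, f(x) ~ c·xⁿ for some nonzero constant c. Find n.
2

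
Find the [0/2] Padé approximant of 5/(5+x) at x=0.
1/(x/5 + 1)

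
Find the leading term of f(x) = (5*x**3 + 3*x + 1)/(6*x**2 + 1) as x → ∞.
5*x/6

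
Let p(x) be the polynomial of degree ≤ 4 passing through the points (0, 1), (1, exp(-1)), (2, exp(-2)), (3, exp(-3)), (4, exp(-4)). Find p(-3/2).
(-2772*exp(3) - 1540*e + 315 + 2970*exp(2) + 1155*exp(4))*exp(-4)/128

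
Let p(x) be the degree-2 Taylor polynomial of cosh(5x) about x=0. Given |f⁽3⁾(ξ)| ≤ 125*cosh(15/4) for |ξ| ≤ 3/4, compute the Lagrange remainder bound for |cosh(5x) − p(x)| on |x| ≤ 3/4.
1125*cosh(15/4)/128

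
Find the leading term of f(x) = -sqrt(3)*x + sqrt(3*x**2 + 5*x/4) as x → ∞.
5*sqrt(3)/24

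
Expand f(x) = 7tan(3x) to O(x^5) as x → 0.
21*x + 63*x**3 + O(x**5)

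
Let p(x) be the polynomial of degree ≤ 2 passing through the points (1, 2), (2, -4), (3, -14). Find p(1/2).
7/2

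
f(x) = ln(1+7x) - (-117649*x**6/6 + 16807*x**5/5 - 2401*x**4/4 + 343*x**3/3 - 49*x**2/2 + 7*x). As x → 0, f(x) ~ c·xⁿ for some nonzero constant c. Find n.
7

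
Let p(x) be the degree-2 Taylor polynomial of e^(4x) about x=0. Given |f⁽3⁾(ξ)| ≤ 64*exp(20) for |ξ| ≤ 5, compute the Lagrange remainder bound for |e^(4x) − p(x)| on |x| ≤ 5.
4000*exp(20)/3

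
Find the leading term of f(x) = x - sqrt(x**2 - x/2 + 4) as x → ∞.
1/4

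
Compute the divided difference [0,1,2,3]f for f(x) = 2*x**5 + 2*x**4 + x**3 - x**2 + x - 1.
63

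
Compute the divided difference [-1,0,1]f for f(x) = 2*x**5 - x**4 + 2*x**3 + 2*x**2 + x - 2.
1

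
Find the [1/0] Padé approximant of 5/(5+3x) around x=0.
1 - 3*x/5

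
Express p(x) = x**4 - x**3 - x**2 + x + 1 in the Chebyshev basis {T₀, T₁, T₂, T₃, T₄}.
(7/8)T₀ + (1/4)T₁ + (-1/4)T₃ + (1/8)T₄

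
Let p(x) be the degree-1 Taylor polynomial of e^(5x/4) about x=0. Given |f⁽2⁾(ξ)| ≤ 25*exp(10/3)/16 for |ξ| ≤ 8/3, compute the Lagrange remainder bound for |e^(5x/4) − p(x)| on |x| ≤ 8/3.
50*exp(10/3)/9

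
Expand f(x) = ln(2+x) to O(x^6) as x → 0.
log(2) + x/2 - x**2/8 + x**3/24 - x**4/64 + x**5/160 + O(x**6)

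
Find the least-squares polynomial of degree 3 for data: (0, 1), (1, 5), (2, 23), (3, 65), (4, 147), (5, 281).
8/9 + (1009/378)x + (-22/63)x² + (119/54)x³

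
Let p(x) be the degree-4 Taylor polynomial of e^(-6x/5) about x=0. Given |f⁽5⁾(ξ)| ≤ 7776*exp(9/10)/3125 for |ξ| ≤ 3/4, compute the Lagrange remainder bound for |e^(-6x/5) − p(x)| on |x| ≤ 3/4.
19683*exp(9/10)/4000000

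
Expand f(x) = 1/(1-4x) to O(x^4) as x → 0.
1 + 4*x + 16*x**2 + 64*x**3 + O(x**4)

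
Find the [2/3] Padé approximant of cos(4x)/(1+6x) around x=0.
(1 - 20*x**2/3)/(8*x**3 + 4*x**2/3 + 6*x + 1)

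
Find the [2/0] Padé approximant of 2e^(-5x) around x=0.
25*x**2 - 10*x + 2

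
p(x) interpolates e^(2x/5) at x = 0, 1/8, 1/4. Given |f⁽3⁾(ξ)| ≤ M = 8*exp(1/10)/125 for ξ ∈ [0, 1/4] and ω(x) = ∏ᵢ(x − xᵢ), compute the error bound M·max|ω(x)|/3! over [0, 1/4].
sqrt(3)*exp(1/10)/216000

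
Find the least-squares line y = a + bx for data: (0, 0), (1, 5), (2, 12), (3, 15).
a = 1/5, b = 26/5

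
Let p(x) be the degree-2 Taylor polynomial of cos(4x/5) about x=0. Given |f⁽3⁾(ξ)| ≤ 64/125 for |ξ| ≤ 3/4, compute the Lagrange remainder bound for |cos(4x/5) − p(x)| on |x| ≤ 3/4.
9/250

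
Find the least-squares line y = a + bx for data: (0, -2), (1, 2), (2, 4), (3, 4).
a = -1, b = 2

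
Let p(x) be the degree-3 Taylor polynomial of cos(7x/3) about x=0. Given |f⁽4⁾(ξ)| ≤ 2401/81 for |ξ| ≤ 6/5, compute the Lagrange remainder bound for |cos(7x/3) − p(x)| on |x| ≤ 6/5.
4802/1875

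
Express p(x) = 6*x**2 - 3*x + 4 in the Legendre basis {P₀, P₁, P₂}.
(6)P₀ + (-3)P₁ + (4)P₂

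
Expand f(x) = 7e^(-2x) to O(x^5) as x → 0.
7 - 14*x + 14*x**2 - 28*x**3/3 + 14*x**4/3 + O(x**5)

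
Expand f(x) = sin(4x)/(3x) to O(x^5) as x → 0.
4/3 - 32*x**2/9 + 128*x**4/45 + O(x**5)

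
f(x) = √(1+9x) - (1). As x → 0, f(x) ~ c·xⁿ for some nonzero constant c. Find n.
1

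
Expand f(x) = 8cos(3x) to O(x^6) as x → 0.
8 - 36*x**2 + 27*x**4 + O(x**6)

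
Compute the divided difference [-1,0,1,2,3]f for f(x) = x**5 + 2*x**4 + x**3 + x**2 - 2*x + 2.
7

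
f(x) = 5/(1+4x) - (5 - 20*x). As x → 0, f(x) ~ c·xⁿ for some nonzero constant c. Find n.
2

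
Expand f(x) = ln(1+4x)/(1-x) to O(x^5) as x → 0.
4*x - 4*x**2 + 52*x**3/3 - 140*x**4/3 + O(x**5)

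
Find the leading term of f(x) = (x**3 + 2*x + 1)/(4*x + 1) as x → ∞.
x**2/4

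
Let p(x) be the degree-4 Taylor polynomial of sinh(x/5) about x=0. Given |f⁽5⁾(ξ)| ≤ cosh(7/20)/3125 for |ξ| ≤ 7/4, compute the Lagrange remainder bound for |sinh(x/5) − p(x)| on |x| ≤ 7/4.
16807*cosh(7/20)/384000000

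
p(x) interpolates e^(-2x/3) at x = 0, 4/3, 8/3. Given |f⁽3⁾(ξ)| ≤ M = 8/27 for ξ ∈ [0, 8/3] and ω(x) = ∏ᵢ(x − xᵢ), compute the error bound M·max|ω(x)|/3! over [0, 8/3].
512*sqrt(3)/19683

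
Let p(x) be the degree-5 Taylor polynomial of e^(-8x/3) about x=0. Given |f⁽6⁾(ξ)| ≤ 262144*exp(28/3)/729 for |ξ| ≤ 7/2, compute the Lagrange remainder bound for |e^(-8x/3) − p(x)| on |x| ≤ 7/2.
30118144*exp(28/3)/32805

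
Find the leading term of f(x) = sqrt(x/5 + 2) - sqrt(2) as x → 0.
sqrt(2)*x/20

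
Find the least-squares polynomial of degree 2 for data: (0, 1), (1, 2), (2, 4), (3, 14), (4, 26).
9/7 + (-83/35)x + (15/7)x²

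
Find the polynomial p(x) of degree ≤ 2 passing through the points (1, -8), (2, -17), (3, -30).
-2*x**2 - 3*x - 3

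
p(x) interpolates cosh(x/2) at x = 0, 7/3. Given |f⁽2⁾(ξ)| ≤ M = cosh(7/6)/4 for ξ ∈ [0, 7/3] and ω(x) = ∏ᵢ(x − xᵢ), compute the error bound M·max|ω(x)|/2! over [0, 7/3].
49*cosh(7/6)/288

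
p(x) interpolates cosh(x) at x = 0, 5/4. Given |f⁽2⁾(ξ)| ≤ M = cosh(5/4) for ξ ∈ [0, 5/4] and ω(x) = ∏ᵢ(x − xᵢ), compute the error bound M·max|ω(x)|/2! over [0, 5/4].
25*cosh(5/4)/128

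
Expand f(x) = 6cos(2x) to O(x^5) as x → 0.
6 - 12*x**2 + 4*x**4 + O(x**5)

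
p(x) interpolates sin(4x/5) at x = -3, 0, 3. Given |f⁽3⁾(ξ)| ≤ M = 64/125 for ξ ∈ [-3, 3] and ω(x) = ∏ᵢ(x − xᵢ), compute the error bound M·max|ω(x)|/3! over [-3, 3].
64*sqrt(3)/125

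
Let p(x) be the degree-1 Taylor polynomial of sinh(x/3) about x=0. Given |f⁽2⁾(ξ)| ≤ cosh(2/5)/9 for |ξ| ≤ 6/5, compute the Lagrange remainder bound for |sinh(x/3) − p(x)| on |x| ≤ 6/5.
2*cosh(2/5)/25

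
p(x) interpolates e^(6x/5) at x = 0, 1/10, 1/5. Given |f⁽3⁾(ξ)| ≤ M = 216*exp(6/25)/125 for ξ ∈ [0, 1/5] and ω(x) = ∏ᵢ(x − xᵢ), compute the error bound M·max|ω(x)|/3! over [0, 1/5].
sqrt(3)*exp(6/25)/15625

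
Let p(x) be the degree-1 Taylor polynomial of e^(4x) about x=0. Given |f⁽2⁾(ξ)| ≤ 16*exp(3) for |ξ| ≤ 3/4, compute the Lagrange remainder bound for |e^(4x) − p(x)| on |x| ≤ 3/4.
9*exp(3)/2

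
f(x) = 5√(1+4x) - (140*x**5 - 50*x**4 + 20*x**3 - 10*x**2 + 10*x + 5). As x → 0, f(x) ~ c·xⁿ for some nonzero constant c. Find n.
6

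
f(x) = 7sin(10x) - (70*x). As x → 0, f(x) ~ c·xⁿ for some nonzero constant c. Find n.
3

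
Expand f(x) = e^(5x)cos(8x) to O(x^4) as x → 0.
1 + 5*x - 39*x**2/2 - 835*x**3/6 + O(x**4)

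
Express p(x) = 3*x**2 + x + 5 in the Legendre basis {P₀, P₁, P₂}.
(6)P₀ + P₁ + (2)P₂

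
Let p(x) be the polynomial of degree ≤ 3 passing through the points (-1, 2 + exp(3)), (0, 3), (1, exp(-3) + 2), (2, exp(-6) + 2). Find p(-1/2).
(-5*exp(3) + 1 + (47 + 5*exp(3))*exp(6))*exp(-6)/16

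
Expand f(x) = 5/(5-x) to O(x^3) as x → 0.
1 + x/5 + x**2/25 + O(x**3)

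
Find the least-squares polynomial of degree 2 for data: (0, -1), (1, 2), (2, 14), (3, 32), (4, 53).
-8/5 + (9/5)x + (3)x²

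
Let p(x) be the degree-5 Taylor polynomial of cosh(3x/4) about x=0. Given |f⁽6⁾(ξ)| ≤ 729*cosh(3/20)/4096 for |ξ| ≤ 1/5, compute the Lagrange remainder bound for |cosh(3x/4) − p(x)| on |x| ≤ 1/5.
81*cosh(3/20)/5120000000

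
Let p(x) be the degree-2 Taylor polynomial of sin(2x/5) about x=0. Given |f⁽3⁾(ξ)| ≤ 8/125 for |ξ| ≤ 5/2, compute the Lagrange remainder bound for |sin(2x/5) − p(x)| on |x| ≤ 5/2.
1/6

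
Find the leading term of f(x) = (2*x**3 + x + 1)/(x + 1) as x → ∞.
2*x**2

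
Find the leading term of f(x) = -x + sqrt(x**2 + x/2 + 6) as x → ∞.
1/4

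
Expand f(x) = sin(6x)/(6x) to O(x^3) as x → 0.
1 - 6*x**2 + O(x**3)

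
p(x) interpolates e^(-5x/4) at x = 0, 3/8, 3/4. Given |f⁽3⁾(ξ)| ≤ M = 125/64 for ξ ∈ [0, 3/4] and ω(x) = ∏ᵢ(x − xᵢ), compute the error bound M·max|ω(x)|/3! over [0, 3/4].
125*sqrt(3)/32768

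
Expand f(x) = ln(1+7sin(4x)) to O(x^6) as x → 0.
28*x - 392*x**2 + 21728*x**3/3 - 454720*x**4/3 + 10150784*x**5/3 + O(x**6)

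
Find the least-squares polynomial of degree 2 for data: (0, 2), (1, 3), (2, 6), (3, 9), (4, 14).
68/35 + (5/7)x + (4/7)x²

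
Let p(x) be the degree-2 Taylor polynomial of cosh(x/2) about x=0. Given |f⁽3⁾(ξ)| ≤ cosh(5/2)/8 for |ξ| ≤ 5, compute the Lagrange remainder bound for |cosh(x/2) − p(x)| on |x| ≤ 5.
125*cosh(5/2)/48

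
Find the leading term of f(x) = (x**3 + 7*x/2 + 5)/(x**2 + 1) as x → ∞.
x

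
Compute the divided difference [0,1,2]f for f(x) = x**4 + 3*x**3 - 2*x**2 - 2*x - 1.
14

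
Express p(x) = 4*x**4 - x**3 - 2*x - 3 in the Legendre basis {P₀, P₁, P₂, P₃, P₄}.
(-11/5)P₀ + (-13/5)P₁ + (16/7)P₂ + (-2/5)P₃ + (32/35)P₄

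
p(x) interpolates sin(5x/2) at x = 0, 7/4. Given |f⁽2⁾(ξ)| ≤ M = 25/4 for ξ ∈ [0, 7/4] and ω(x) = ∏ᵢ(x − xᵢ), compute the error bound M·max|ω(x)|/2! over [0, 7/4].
1225/512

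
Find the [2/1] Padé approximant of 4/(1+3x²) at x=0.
4 - 12*x**2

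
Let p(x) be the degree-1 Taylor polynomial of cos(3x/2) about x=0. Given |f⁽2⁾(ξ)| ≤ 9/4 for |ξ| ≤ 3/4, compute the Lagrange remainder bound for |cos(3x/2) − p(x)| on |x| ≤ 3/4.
81/128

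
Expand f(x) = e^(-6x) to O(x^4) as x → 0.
1 - 6*x + 18*x**2 - 36*x**3 + O(x**4)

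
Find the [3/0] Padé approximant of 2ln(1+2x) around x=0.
4*x*(4*x**2 - 3*x + 3)/3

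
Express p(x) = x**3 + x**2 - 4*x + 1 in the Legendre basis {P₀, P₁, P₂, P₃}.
(4/3)P₀ + (-17/5)P₁ + (2/3)P₂ + (2/5)P₃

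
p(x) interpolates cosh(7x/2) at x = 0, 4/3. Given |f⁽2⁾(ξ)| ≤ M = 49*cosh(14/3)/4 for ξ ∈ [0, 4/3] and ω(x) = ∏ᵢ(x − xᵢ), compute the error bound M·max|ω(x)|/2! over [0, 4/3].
49*cosh(14/3)/18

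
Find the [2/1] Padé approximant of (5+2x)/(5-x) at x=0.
(2*x/5 + 1)/(1 - x/5)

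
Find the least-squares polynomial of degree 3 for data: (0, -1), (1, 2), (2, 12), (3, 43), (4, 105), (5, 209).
-55/63 + (389/189)x + (-379/252)x² + (205/108)x³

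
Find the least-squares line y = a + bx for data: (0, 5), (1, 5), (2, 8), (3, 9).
a = 9/2, b = 3/2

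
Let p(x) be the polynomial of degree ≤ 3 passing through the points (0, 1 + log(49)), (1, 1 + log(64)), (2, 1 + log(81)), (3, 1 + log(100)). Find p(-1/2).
1 + log(583443*35**(3/8)*6**(1/4)/81920)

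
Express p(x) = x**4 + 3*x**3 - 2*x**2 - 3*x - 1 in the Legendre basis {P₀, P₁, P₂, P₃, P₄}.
(-22/15)P₀ + (-6/5)P₁ + (-16/21)P₂ + (6/5)P₃ + (8/35)P₄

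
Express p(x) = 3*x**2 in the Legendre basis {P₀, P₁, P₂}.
P₀ + (2)P₂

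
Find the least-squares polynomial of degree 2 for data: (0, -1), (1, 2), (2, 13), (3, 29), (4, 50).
-47/35 + (83/70)x + (41/14)x²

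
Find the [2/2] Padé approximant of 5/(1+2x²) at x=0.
5/(2*x**2 + 1)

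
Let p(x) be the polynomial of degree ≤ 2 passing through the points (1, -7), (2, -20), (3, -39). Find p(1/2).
-11/4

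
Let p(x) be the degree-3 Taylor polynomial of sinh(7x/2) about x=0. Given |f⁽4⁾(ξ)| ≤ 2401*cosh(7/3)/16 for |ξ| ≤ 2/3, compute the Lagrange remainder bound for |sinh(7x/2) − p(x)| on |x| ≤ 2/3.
2401*cosh(7/3)/1944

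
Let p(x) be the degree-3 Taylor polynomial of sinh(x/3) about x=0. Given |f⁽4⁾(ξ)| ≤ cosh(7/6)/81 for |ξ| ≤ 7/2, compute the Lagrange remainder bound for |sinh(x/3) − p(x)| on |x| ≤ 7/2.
2401*cosh(7/6)/31104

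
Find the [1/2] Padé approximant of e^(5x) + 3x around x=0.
(1997*x/309 + 1)/(-125*x**2/618 - 475*x/309 + 1)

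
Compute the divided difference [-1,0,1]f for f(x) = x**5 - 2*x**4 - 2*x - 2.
-2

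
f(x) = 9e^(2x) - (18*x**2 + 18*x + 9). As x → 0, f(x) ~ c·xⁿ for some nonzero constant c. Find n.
3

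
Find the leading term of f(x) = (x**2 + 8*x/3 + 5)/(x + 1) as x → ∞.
x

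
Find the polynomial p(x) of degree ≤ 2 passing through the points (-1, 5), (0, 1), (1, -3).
1 - 4*x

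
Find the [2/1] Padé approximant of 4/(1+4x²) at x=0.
4 - 16*x**2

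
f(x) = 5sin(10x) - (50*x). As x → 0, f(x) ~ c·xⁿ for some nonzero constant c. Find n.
3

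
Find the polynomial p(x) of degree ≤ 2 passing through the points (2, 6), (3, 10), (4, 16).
x**2 - x + 4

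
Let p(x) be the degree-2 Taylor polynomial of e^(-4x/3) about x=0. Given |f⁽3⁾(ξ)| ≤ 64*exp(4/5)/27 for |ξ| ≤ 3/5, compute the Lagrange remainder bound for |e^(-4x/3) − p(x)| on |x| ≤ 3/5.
32*exp(4/5)/375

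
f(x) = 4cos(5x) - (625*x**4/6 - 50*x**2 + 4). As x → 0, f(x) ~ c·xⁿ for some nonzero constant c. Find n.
6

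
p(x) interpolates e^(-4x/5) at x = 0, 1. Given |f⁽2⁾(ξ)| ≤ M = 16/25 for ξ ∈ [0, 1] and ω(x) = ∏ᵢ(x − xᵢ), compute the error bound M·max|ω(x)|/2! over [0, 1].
2/25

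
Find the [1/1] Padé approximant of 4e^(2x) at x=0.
(4*x + 4)/(1 - x)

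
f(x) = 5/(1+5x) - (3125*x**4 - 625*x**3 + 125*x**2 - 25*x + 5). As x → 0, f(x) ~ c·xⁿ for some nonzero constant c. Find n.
5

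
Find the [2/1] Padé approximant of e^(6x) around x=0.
(6*x**2 + 4*x + 1)/(1 - 2*x)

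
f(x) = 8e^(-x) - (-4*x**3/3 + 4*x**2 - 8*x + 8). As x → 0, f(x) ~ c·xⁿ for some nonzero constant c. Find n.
4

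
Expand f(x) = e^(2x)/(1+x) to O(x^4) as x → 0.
1 + x + x**2 + x**3/3 + O(x**4)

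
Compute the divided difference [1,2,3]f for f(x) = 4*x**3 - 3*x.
24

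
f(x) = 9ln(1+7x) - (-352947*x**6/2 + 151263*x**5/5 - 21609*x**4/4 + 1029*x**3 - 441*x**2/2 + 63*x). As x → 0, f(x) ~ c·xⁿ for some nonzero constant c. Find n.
7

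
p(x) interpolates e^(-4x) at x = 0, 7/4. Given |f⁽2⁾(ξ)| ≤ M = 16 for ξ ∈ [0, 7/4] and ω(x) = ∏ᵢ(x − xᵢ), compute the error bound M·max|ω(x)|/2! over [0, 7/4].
49/8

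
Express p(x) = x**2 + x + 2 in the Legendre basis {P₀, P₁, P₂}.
(7/3)P₀ + P₁ + (2/3)P₂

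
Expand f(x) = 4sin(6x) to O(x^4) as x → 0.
24*x - 144*x**3 + O(x**4)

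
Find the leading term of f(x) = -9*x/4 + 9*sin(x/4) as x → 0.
-3*x**3/128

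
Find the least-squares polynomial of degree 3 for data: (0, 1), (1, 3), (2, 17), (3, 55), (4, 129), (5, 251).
1 + (2)x³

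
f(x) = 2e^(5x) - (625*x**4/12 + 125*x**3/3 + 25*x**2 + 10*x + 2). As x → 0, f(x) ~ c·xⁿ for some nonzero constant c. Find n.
5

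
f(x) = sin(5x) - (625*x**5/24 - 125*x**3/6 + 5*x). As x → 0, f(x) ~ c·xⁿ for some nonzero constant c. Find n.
7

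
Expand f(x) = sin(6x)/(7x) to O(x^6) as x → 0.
6/7 - 36*x**2/7 + 324*x**4/35 + O(x**6)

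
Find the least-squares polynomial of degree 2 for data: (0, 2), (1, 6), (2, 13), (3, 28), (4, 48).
81/35 + (-1/35)x + (20/7)x²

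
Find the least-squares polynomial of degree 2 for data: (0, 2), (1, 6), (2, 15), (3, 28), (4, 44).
9/5 + (13/5)x + (2)x²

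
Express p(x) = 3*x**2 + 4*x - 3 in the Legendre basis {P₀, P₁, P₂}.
(-2)P₀ + (4)P₁ + (2)P₂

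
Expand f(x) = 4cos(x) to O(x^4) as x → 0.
4 - 2*x**2 + O(x**4)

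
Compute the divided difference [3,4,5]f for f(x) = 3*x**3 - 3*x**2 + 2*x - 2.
33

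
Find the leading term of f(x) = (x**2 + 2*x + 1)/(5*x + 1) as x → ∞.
x/5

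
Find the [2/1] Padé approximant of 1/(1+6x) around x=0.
1/(6*x + 1)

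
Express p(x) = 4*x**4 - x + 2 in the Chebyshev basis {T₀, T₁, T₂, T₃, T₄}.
(7/2)T₀ - T₁ + (2)T₂ + (1/2)T₄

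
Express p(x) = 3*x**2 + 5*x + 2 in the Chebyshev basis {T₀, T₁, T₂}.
(7/2)T₀ + (5)T₁ + (3/2)T₂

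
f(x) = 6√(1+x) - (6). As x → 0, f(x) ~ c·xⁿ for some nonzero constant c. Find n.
1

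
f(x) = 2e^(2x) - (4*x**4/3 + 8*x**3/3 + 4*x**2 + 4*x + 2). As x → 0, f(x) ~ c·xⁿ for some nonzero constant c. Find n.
5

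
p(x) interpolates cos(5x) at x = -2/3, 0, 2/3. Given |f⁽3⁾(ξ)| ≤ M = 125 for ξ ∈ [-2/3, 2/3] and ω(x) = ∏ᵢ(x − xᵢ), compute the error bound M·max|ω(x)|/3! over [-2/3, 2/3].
1000*sqrt(3)/729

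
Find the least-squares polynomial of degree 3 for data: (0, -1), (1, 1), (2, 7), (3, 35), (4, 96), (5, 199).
-83/126 + (809/756)x + (-160/63)x² + (223/108)x³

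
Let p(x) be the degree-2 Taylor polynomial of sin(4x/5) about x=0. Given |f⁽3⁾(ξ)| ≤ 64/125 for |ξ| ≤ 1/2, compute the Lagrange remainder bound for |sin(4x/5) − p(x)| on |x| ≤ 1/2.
4/375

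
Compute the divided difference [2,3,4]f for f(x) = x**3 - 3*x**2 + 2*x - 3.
6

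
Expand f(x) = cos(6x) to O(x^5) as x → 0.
1 - 18*x**2 + 54*x**4 + O(x**5)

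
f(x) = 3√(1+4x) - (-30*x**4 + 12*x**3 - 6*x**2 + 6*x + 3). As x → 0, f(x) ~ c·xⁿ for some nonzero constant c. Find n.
5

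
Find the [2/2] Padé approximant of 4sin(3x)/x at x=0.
(12 - 63*x**2/5)/(9*x**2/20 + 1)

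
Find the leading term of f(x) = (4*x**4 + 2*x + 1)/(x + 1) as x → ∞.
4*x**3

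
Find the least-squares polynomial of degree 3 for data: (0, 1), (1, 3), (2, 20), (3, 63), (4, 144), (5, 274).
125/126 + (-1175/756)x + (61/36)x² + (103/54)x³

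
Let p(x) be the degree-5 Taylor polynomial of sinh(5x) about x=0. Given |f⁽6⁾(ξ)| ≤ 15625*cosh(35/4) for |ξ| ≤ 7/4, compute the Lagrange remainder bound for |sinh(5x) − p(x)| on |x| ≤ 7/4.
367653125*cosh(35/4)/589824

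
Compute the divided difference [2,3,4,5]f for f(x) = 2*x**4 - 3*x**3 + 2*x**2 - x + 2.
25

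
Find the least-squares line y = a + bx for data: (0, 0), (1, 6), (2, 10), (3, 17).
a = 0, b = 11/2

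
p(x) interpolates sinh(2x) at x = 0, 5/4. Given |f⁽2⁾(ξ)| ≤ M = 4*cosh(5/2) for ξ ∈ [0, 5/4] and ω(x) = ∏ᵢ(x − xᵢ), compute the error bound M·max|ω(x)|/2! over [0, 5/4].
25*cosh(5/2)/32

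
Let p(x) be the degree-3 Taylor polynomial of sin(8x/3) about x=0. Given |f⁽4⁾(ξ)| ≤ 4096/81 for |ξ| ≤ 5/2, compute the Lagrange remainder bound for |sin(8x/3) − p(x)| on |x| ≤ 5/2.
20000/243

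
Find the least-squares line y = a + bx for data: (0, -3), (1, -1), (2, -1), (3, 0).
a = -13/5, b = 9/10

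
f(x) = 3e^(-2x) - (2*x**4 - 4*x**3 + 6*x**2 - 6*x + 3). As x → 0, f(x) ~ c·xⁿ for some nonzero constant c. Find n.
5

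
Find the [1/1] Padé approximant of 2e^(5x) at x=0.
(5*x + 2)/(1 - 5*x/2)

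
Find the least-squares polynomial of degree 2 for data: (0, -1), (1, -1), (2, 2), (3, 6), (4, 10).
-46/35 + (23/70)x + (9/14)x²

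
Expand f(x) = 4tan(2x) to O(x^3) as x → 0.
8*x + O(x**3)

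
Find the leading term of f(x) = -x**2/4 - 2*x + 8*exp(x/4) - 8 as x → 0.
x**3/48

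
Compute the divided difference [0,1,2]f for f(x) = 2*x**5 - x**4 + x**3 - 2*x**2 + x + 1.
24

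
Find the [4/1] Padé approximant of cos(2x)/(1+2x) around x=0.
(2*x**4/3 - 2*x**2 + 1)/(2*x + 1)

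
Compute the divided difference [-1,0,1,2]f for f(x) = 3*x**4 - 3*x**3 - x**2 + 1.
3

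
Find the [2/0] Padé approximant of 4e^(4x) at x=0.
32*x**2 + 16*x + 4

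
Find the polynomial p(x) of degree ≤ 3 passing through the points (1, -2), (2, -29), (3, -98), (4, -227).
-3*x**3 - 3*x**2 + 3*x + 1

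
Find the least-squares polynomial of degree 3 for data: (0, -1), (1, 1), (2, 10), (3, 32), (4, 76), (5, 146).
-121/126 + (73/108)x + (25/252)x² + (61/54)x³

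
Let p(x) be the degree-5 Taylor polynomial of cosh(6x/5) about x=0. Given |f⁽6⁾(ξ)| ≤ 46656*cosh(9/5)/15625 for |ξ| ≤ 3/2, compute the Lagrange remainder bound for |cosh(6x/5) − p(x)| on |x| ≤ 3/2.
59049*cosh(9/5)/1250000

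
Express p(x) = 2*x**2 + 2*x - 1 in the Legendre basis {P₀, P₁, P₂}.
(-1/3)P₀ + (2)P₁ + (4/3)P₂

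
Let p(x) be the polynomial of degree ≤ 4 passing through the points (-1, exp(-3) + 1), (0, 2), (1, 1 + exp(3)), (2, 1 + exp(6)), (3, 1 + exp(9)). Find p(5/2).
(-5 + (-70*exp(3) + 156 + 140*exp(6) + 35*exp(9))*exp(3))*exp(-3)/128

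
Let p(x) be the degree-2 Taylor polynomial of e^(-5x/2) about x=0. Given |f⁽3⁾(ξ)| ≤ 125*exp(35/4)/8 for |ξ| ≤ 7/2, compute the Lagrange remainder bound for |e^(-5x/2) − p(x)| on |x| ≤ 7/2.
42875*exp(35/4)/384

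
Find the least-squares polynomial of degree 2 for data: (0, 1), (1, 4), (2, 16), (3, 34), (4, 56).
17/35 + (10/7)x + (22/7)x²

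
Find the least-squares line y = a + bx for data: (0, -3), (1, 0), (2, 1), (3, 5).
a = -3, b = 5/2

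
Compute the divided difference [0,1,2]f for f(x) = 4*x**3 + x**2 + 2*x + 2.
13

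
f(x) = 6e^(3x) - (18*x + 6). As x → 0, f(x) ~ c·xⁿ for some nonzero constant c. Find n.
2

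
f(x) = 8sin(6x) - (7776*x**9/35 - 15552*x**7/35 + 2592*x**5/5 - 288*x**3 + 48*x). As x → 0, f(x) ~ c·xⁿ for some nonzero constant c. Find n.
11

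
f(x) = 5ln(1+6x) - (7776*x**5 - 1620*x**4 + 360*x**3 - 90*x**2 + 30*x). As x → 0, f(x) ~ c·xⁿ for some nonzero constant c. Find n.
6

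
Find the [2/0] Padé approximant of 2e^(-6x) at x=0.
36*x**2 - 12*x + 2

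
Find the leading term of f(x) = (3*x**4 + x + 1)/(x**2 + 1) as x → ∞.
3*x**2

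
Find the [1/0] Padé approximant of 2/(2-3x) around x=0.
3*x/2 + 1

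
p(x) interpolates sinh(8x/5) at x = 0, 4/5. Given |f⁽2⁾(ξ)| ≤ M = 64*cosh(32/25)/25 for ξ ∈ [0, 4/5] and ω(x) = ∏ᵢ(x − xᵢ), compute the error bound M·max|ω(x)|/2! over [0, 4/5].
128*cosh(32/25)/625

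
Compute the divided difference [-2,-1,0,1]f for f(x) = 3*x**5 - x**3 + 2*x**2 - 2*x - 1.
14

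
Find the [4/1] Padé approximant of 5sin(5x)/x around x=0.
3125*x**4/24 - 625*x**2/6 + 25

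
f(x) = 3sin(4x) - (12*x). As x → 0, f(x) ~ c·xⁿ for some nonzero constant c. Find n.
3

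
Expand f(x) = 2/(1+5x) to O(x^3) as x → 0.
2 - 10*x + 50*x**2 + O(x**3)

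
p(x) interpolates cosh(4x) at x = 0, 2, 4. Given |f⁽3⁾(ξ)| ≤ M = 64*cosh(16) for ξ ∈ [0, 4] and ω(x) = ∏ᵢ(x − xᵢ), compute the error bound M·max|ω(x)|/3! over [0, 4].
512*sqrt(3)*cosh(16)/27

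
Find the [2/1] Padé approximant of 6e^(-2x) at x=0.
(4*x**2 - 8*x + 6)/(2*x/3 + 1)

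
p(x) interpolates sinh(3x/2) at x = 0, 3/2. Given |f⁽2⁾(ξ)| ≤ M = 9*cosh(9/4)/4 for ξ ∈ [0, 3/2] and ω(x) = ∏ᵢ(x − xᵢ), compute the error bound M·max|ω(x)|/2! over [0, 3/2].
81*cosh(9/4)/128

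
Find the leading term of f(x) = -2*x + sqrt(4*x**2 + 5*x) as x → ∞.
5/4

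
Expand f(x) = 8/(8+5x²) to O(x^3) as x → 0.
1 - 5*x**2/8 + O(x**3)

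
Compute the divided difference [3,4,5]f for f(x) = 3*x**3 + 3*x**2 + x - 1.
39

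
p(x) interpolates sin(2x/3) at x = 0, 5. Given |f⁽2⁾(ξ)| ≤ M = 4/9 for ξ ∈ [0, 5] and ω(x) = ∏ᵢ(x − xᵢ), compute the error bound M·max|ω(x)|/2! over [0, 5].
25/18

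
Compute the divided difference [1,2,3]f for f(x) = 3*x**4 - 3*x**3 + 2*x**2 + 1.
59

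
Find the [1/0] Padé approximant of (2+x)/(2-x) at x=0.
x + 1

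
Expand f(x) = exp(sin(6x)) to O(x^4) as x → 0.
1 + 6*x + 18*x**2 + O(x**4)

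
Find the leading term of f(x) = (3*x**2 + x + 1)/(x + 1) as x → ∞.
3*x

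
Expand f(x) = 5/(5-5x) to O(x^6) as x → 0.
1 + x + x**2 + x**3 + x**4 + x**5 + O(x**6)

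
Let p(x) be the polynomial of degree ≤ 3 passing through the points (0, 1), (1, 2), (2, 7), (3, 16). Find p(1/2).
1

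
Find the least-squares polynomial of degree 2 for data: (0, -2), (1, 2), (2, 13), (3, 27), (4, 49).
-71/35 + (109/70)x + (39/14)x²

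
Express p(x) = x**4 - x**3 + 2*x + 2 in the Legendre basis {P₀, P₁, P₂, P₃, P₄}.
(11/5)P₀ + (7/5)P₁ + (4/7)P₂ + (-2/5)P₃ + (8/35)P₄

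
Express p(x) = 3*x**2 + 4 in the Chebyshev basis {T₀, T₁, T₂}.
(11/2)T₀ + (3/2)T₂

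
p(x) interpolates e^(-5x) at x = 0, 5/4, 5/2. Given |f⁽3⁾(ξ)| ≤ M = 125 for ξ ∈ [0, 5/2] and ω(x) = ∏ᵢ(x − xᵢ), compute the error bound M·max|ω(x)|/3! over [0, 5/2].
15625*sqrt(3)/1728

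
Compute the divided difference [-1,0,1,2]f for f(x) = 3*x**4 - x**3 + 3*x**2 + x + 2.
5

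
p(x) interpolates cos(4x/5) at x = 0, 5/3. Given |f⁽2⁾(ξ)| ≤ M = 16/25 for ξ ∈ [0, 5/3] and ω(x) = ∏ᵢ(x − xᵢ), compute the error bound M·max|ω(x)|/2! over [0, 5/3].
2/9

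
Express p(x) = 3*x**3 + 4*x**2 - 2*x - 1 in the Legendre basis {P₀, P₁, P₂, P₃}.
(1/3)P₀ + (-1/5)P₁ + (8/3)P₂ + (6/5)P₃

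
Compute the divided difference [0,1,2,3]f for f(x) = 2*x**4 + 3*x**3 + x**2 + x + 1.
15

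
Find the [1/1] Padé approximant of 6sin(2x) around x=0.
12*x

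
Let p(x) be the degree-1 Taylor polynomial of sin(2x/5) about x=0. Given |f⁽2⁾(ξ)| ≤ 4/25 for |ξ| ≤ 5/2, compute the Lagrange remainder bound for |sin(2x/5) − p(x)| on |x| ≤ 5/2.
1/2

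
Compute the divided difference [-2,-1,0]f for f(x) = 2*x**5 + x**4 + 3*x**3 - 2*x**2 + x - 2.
-34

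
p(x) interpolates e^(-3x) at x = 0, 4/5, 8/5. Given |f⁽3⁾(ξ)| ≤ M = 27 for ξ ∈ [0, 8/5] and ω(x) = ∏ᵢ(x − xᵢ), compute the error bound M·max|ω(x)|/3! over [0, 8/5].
64*sqrt(3)/125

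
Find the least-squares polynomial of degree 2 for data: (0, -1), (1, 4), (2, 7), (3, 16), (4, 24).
-24/35 + (97/35)x + (6/7)x²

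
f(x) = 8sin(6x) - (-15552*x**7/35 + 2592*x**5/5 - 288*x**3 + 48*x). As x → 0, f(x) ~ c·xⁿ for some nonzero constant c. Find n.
9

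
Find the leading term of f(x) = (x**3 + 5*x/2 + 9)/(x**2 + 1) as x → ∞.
x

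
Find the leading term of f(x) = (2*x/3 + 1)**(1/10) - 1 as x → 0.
x/15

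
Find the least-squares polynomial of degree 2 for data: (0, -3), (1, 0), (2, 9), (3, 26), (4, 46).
-16/5 + (2/5)x + (3)x²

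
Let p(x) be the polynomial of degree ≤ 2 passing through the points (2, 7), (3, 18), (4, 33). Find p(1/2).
-2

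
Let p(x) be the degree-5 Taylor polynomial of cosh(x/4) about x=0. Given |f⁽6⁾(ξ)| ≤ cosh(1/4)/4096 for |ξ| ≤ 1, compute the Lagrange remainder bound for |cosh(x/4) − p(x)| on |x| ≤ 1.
cosh(1/4)/2949120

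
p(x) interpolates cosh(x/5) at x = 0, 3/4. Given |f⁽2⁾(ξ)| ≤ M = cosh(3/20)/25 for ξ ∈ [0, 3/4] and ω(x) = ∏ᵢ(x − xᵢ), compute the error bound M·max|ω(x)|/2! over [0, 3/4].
9*cosh(3/20)/3200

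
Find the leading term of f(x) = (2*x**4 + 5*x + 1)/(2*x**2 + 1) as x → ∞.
x**2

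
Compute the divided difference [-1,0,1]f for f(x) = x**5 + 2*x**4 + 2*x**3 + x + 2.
2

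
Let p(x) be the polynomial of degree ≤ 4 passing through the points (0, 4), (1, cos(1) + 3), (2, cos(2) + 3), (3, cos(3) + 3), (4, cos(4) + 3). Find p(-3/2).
-693*cos(1)/32 + 1485*cos(2)/64 + 315*cos(4)/128 - 385*cos(3)/32 + 1539/128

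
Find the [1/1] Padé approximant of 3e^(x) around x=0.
(3*x/2 + 3)/(1 - x/2)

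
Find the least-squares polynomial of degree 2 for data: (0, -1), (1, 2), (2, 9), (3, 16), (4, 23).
-51/35 + (137/35)x + (4/7)x²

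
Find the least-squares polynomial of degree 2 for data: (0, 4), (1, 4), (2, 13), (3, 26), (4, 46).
129/35 + (-69/35)x + (22/7)x²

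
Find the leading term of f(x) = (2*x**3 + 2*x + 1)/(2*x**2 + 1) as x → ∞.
x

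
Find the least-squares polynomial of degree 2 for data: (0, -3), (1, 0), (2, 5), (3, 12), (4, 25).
-93/35 + (18/35)x + (11/7)x²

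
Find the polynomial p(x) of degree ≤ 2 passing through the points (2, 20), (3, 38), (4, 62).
3*x**2 + 3*x + 2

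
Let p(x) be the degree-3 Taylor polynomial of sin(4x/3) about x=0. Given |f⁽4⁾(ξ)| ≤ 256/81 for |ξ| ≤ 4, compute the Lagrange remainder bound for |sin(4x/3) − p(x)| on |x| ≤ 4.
8192/243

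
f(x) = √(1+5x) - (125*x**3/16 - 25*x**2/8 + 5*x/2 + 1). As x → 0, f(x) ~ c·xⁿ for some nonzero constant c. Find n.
4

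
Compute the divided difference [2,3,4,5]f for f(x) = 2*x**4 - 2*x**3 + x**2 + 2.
26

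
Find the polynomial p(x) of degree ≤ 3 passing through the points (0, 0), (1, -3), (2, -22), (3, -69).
-2*x**3 - 2*x**2 + x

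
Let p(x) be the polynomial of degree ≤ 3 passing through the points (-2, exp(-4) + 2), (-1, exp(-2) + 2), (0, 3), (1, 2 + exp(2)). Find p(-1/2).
(-1 + 9*exp(2) + (41 - exp(2))*exp(4))*exp(-4)/16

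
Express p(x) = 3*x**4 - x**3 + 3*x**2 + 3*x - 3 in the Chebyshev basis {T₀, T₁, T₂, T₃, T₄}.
(-3/8)T₀ + (9/4)T₁ + (3)T₂ + (-1/4)T₃ + (3/8)T₄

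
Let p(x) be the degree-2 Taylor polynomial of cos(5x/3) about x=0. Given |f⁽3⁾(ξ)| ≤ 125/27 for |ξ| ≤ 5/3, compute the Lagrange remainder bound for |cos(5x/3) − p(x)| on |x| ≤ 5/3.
15625/4374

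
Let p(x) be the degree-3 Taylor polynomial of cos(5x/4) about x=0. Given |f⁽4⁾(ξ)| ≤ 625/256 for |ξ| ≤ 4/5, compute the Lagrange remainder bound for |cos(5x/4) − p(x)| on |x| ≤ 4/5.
1/24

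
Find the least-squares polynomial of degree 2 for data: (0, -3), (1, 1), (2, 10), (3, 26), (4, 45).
-109/35 + (107/70)x + (37/14)x²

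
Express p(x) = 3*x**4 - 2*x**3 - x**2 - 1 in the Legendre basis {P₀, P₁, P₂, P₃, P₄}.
(-11/15)P₀ + (-6/5)P₁ + (22/21)P₂ + (-4/5)P₃ + (24/35)P₄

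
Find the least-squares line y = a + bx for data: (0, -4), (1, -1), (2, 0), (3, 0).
a = -16/5, b = 13/10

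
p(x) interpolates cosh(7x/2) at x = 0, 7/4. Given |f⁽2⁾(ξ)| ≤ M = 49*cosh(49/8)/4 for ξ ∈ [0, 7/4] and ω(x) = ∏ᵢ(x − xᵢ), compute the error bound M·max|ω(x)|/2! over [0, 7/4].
2401*cosh(49/8)/512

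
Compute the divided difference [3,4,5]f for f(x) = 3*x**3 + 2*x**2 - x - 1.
38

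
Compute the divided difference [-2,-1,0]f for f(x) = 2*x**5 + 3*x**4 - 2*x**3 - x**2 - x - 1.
-4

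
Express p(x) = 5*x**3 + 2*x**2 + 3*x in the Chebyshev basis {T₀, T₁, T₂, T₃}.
T₀ + (27/4)T₁ + T₂ + (5/4)T₃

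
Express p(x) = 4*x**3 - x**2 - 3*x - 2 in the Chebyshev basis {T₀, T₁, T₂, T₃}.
(-5/2)T₀ + (-1/2)T₂ + T₃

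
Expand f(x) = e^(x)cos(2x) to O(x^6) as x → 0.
1 + x - 3*x**2/2 - 11*x**3/6 - 7*x**4/24 + 41*x**5/120 + O(x**6)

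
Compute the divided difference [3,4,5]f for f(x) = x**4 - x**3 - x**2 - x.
84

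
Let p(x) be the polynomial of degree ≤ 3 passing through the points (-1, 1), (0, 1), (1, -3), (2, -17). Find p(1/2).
-1/8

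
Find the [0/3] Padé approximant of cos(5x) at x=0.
1/(25*x**2/2 + 1)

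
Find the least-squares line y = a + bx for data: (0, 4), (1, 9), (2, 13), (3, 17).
a = 43/10, b = 43/10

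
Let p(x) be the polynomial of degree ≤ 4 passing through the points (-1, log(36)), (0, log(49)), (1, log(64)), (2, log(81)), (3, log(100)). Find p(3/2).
log(48*15**(59/64)*2**(3/16)*7**(11/16)/35)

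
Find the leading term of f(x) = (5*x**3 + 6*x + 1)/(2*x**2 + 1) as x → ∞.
5*x/2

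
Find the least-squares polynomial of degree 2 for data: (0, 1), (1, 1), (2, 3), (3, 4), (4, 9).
38/35 + (-47/70)x + (9/14)x²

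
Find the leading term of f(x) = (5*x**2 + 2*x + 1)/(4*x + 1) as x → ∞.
5*x/4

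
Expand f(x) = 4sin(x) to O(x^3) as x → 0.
4*x + O(x**3)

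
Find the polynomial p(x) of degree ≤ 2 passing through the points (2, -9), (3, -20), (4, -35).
-2*x**2 - x + 1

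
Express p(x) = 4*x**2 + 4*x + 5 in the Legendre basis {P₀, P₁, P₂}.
(19/3)P₀ + (4)P₁ + (8/3)P₂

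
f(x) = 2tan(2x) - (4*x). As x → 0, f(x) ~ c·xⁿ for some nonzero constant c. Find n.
3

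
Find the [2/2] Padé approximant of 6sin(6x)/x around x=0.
(36 - 756*x**2/5)/(9*x**2/5 + 1)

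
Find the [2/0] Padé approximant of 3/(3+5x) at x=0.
25*x**2/9 - 5*x/3 + 1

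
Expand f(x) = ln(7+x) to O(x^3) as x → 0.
log(7) + x/7 - x**2/98 + O(x**3)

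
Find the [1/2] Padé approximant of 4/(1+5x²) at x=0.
4/(5*x**2 + 1)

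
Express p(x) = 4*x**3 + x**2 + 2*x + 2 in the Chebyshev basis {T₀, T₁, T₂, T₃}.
(5/2)T₀ + (5)T₁ + (1/2)T₂ + T₃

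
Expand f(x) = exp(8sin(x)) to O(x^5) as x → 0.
1 + 8*x + 32*x**2 + 84*x**3 + 160*x**4 + O(x**5)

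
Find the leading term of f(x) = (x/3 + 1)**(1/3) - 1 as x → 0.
x/9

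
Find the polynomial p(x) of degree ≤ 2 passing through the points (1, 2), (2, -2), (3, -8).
-x**2 - x + 4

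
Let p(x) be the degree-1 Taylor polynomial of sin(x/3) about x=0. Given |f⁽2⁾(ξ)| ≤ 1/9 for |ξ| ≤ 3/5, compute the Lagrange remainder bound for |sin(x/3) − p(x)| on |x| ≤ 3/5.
1/50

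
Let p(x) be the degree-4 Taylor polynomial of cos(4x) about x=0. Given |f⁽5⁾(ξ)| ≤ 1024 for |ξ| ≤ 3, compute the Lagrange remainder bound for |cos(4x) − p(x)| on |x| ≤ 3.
10368/5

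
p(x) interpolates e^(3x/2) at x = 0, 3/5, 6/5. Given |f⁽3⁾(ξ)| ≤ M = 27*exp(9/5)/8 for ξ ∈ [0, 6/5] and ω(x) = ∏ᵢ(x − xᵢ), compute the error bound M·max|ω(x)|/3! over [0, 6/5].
27*sqrt(3)*exp(9/5)/1000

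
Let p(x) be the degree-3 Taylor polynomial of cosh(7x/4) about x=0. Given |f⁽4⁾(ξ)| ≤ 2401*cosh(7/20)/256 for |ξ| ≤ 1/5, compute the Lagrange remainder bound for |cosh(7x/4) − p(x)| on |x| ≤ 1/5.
2401*cosh(7/20)/3840000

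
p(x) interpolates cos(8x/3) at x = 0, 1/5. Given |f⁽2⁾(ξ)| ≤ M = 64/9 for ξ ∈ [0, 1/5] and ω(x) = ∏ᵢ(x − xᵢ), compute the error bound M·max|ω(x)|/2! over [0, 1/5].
8/225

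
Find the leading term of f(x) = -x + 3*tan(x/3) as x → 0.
x**3/27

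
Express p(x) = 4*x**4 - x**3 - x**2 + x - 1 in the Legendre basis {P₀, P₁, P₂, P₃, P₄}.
(-8/15)P₀ + (2/5)P₁ + (34/21)P₂ + (-2/5)P₃ + (32/35)P₄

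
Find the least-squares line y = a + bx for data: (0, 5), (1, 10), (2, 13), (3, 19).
a = 5, b = 9/2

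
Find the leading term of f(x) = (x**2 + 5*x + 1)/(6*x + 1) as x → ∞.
x/6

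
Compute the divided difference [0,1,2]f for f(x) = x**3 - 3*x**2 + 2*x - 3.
0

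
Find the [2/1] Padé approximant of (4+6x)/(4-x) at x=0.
(3*x/2 + 1)/(1 - x/4)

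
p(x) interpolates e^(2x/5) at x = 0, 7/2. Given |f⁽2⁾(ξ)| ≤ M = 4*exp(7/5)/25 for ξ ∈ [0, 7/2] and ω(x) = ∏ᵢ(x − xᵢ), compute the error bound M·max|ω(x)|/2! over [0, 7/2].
49*exp(7/5)/200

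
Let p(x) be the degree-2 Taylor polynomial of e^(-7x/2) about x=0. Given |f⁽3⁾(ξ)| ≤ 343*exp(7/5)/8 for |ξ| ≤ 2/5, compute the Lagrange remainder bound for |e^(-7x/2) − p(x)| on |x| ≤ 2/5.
343*exp(7/5)/750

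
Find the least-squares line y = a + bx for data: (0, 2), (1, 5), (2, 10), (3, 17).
a = 1, b = 5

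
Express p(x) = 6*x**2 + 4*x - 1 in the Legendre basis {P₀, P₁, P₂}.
P₀ + (4)P₁ + (4)P₂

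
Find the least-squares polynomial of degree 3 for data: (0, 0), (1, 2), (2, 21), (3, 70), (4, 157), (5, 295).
5/126 + (-2693/756)x + (127/36)x² + (97/54)x³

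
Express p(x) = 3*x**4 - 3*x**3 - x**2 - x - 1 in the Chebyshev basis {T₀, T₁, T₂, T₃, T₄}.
(-3/8)T₀ + (-13/4)T₁ + T₂ + (-3/4)T₃ + (3/8)T₄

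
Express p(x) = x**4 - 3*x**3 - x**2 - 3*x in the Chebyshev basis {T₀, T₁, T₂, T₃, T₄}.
(-1/8)T₀ + (-21/4)T₁ + (-3/4)T₃ + (1/8)T₄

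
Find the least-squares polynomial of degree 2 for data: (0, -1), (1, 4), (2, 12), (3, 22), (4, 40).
-3/5 + (2)x + (2)x²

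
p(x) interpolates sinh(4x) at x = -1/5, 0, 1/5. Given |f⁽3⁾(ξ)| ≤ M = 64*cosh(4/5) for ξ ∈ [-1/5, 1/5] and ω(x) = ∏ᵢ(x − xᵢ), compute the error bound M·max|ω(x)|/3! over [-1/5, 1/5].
64*sqrt(3)*cosh(4/5)/3375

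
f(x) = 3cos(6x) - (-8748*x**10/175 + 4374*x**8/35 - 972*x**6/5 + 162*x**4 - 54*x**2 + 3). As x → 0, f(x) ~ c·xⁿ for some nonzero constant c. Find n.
12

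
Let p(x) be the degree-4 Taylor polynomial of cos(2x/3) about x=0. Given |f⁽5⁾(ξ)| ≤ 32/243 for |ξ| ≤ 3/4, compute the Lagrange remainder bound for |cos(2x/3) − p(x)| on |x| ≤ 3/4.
1/3840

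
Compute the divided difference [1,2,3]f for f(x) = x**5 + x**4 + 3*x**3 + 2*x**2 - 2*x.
135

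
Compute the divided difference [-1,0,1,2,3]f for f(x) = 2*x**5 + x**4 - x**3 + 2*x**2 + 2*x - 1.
11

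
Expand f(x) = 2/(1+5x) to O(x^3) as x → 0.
2 - 10*x + 50*x**2 + O(x**3)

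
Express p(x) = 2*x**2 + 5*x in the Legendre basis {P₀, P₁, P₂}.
(2/3)P₀ + (5)P₁ + (4/3)P₂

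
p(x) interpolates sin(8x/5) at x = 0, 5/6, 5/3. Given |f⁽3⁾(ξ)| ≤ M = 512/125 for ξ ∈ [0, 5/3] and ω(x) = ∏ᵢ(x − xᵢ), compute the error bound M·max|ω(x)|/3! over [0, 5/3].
64*sqrt(3)/729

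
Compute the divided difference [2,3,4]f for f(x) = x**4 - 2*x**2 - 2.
53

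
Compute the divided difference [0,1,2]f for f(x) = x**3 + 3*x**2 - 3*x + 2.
6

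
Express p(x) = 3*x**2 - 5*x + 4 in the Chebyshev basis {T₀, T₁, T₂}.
(11/2)T₀ + (-5)T₁ + (3/2)T₂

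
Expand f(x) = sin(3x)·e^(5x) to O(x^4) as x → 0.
3*x + 15*x**2 + 33*x**3 + O(x**4)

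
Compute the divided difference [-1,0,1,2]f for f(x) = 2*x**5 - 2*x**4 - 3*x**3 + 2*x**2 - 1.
3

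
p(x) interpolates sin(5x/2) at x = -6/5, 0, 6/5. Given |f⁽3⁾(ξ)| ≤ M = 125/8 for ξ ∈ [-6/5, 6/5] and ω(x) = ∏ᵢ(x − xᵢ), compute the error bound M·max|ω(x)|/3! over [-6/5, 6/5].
sqrt(3)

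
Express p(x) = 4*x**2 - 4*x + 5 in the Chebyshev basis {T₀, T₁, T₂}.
(7)T₀ + (-4)T₁ + (2)T₂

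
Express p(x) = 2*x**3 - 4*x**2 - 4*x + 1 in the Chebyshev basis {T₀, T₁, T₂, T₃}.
-T₀ + (-5/2)T₁ + (-2)T₂ + (1/2)T₃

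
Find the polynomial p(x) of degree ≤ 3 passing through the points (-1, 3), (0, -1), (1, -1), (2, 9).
x**3 + 2*x**2 - 3*x - 1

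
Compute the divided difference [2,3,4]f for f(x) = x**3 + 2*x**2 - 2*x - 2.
11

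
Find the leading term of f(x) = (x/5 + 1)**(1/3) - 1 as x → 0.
x/15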